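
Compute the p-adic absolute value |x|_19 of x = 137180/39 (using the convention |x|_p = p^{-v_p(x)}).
|137180/39|_19 = 1/6859

Step 1 — compute v_19(x) by factoring powers of 19 out of the numerator and denominator: v_19(137180/39) = 3. Step 2 — apply |x|_p = p^{-v_p(x)} = 19^{-3} = 1/6859.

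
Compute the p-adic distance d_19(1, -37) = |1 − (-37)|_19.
d_19(1, -37) = 1/19

Step 1 — x − y = 1 − (-37) = 38. Step 2 — v_19(38) = 1 (factor: 38 = (19^1 · 2); the sign does not affect v_p). Step 3 — |x − y|_19 = 19^{-1} = 1/19.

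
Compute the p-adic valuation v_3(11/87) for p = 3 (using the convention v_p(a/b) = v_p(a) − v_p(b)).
v_3(11/87) = -1

Factor powers of 3 from the numerator and denominator of the reduced fraction: 11 = 3^0 · 11 and 87 = 3^1 · 29. Apply v_p(a/b) = v_p(a) − v_p(b): v_3(11/87) = 0 − 1 = -1.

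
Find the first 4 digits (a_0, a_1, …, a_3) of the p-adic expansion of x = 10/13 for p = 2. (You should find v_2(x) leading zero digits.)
(a_0, …, a_3) = (0, 1, 0, 0)

v_2(10/13) = 1, so a_0 = ... = a_0 = 0. Factor out: x = 2^1 · u with u = 5/13 a unit in ℤ_2. Expand u iteratively via a_{v+i} = u_i mod 2, u_{i+1} = (u_i − a_{v+i})/2:
  u_0 = 5/13;  a_1 = 1;  u_1 = (u_0 − 1)/2 = -4/13
  u_1 = -4/13;  a_2 = 0;  u_2 = (u_1 − 0)/2 = -2/13
  u_2 = -2/13;  a_3 = 0;  u_3 = (u_2 − 0)/2 = -1/13
Digits: (0, 1, 0, 0).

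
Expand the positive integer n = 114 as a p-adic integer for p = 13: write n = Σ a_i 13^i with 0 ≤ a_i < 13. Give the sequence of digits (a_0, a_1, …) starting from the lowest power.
(a_0, a_1, …) = (10, 8)

Repeated division by 13 gives the digits low-to-high: 114 = 10 + 8·13^1. Digit sequence: (10, 8).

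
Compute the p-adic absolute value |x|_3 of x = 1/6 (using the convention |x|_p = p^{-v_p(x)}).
|1/6|_3 = 3

Step 1 — compute v_3(x) by factoring powers of 3 out of the numerator and denominator: v_3(1/6) = -1. Step 2 — apply |x|_p = p^{-v_p(x)} = 3^{1} = 3.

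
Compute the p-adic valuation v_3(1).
v_3(1) = 0

v_3(n) is the largest exponent k such that 3^k divides n. Factor out: 1 = 3^0 · 1. (Sign doesn't affect v_p.) So v_3(1) = 0.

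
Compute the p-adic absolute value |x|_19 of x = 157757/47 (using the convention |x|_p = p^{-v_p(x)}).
|157757/47|_19 = 1/6859

Step 1 — compute v_19(x) by factoring powers of 19 out of the numerator and denominator: v_19(157757/47) = 3. Step 2 — apply |x|_p = p^{-v_p(x)} = 19^{-3} = 1/6859.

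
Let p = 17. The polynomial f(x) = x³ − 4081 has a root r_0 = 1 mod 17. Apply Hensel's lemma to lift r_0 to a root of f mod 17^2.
r_1 = 205 (mod 289)

Hensel: r_{i+1} = r_i − f(r_i)/f′(r_i) mod 17^{i+2}, where f′(x) = 3x². Iterate:
  r_0 = 1 (mod 17)
  r_1 = 205 (mod 289)
Final: r = 205 with f(r) ≡ 0 mod 17^2.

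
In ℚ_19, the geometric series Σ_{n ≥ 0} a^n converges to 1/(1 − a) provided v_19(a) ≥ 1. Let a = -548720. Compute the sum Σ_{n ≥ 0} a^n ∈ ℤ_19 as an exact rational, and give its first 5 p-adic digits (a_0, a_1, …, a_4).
Σ a^n = 1/(1 − a) = 1/548721;  first 5 digits = (1, 0, 0, 15, 14)

v_19(a) = 3 ≥ 1, so the series converges in ℤ_19 to 1/(1 − a) = 1/(1 − (-548720)) = 1/548721. Expand this rational in ℤ_19: compute digits iteratively via d_i = x_i mod 19, x_{i+1} = (x_i − d_i)/19. The first 5 digits are (1, 0, 0, 15, 14).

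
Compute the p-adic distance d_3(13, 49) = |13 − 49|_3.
d_3(13, 49) = 1/9

Step 1 — x − y = 13 − 49 = -36. Step 2 — v_3(-36) = 2 (factor: -36 = −(3^2 · 4); the sign does not affect v_p). Step 3 — |x − y|_3 = 3^{-2} = 1/9.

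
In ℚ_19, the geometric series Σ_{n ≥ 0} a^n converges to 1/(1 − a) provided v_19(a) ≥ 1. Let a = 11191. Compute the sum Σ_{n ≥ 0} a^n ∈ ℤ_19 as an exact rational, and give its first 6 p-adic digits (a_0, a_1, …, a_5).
Σ a^n = 1/(1 − a) = -1/11190;  first 6 digits = (1, 0, 12, 1, 11, 12)

v_19(a) = 2 ≥ 1, so the series converges in ℤ_19 to 1/(1 − a) = 1/(1 − 11191) = -1/11190. Expand this rational in ℤ_19: compute digits iteratively via d_i = x_i mod 19, x_{i+1} = (x_i − d_i)/19. The first 6 digits are (1, 0, 12, 1, 11, 12).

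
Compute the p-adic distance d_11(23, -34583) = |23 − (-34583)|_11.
d_11(23, -34583) = 1/1331

Step 1 — x − y = 23 − (-34583) = 34606. Step 2 — v_11(34606) = 3 (factor: 34606 = (11^3 · 26); the sign does not affect v_p). Step 3 — |x − y|_11 = 11^{-3} = 1/1331.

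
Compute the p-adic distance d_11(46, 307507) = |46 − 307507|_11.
d_11(46, 307507) = 1/14641

Step 1 — x − y = 46 − 307507 = -307461. Step 2 — v_11(-307461) = 4 (factor: -307461 = −(11^4 · 21); the sign does not affect v_p). Step 3 — |x − y|_11 = 11^{-4} = 1/14641.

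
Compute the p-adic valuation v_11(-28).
v_11(-28) = 0

v_11(n) is the largest exponent k such that 11^k divides n. Factor out: -28 = -11^0 · 28. (Sign doesn't affect v_p.) So v_11(-28) = 0.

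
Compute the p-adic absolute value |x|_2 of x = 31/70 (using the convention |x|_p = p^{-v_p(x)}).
|31/70|_2 = 2

Step 1 — compute v_2(x) by factoring powers of 2 out of the numerator and denominator: v_2(31/70) = -1. Step 2 — apply |x|_p = p^{-v_p(x)} = 2^{1} = 2.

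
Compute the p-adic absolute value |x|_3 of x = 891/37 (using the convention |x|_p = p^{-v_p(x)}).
|891/37|_3 = 1/81

Step 1 — compute v_3(x) by factoring powers of 3 out of the numerator and denominator: v_3(891/37) = 4. Step 2 — apply |x|_p = p^{-v_p(x)} = 3^{-4} = 1/81.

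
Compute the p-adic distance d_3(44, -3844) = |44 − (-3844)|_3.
d_3(44, -3844) = 1/243

Step 1 — x − y = 44 − (-3844) = 3888. Step 2 — v_3(3888) = 5 (factor: 3888 = (3^5 · 16); the sign does not affect v_p). Step 3 — |x − y|_3 = 3^{-5} = 1/243.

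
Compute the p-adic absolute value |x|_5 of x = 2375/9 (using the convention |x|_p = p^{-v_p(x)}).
|2375/9|_5 = 1/125

Step 1 — compute v_5(x) by factoring powers of 5 out of the numerator and denominator: v_5(2375/9) = 3. Step 2 — apply |x|_p = p^{-v_p(x)} = 5^{-3} = 1/125.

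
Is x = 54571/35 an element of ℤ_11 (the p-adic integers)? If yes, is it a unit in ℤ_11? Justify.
x ∈ ℤ_11 but not a unit; v_11(x) = 3 > 0

ℤ_11 = {x ∈ ℚ_11 : v_11(x) ≥ 0} and ℤ_11^× = {x ∈ ℤ_11 : v_11(x) = 0}. Here v_11(54571/35) = v_11(num) − v_11(den) = 3; compare against these criteria.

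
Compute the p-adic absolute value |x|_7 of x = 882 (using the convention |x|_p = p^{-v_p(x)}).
|882|_7 = 1/49

Step 1 — compute v_7(x) by factoring powers of 7 out of the numerator and denominator: v_7(882) = 2. Step 2 — apply |x|_p = p^{-v_p(x)} = 7^{-2} = 1/49.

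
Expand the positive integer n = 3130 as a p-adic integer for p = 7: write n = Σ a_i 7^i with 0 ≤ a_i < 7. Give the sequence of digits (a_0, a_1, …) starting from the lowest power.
(a_0, a_1, …) = (1, 6, 0, 2, 1)

Repeated division by 7 gives the digits low-to-high: 3130 = 1 + 6·7^1 + 2·7^3 + 1·7^4. Digit sequence: (1, 6, 0, 2, 1).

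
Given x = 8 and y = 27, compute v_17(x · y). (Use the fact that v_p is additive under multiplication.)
v_17(216) = 0

v_p(x) = 0 (factor: 8 = 17^0 · 8); v_p(y) = 0 (factor: 27 = 17^0 · 27). Additivity: v_p(xy) = v_p(x) + v_p(y) = 0 + 0 = 0. (Direct check: xy = 216 = 17^0 · (216).)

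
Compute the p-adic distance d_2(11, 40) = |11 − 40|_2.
d_2(11, 40) = 1

Step 1 — x − y = 11 − 40 = -29. Step 2 — v_2(-29) = 0 (factor: -29 = −(2^0 · 29); the sign does not affect v_p). Step 3 — |x − y|_2 = 2^{0} = 1.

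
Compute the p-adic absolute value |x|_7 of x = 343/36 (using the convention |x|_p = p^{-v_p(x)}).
|343/36|_7 = 1/343

Step 1 — compute v_7(x) by factoring powers of 7 out of the numerator and denominator: v_7(343/36) = 3. Step 2 — apply |x|_p = p^{-v_p(x)} = 7^{-3} = 1/343.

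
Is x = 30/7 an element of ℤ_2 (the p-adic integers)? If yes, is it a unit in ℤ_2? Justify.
x ∈ ℤ_2 but not a unit; v_2(x) = 1 > 0

ℤ_2 = {x ∈ ℚ_2 : v_2(x) ≥ 0} and ℤ_2^× = {x ∈ ℤ_2 : v_2(x) = 0}. Here v_2(30/7) = v_2(num) − v_2(den) = 1; compare against these criteria.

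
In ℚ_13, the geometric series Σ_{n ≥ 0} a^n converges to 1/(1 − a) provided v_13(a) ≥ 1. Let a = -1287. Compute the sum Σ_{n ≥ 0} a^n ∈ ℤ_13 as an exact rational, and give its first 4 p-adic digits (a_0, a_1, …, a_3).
Σ a^n = 1/(1 − a) = 1/1288;  first 4 digits = (1, 5, 4, 7)

v_13(a) = 1 ≥ 1, so the series converges in ℤ_13 to 1/(1 − a) = 1/(1 − (-1287)) = 1/1288. Expand this rational in ℤ_13: compute digits iteratively via d_i = x_i mod 13, x_{i+1} = (x_i − d_i)/13. The first 4 digits are (1, 5, 4, 7).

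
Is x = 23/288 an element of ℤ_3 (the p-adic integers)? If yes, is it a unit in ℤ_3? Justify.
x ∉ ℤ_3 (v_3(x) = -2 < 0)

ℤ_3 = {x ∈ ℚ_3 : v_3(x) ≥ 0} and ℤ_3^× = {x ∈ ℤ_3 : v_3(x) = 0}. Here v_3(23/288) = v_3(num) − v_3(den) = -2; compare against these criteria.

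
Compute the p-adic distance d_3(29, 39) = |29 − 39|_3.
d_3(29, 39) = 1

Step 1 — x − y = 29 − 39 = -10. Step 2 — v_3(-10) = 0 (factor: -10 = −(3^0 · 10); the sign does not affect v_p). Step 3 — |x − y|_3 = 3^{0} = 1.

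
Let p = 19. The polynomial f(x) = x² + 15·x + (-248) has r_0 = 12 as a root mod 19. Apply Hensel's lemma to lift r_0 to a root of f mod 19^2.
r_1 = 297 (mod 361)

Hensel: r_{i+1} = r_i − f(r_i)·(f′(r_i))^{-1} mod 19^{i+2}, f′(x) = 2x + 15. Iterate:
  r_0 = 12 (mod 19)
  r_1 = 297 (mod 361)
Final: r = 297 satisfies f(r) ≡ 0 mod 19^2.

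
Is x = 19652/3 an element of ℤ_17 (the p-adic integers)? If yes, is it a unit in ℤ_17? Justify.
x ∈ ℤ_17 but not a unit; v_17(x) = 3 > 0

ℤ_17 = {x ∈ ℚ_17 : v_17(x) ≥ 0} and ℤ_17^× = {x ∈ ℤ_17 : v_17(x) = 0}. Here v_17(19652/3) = v_17(num) − v_17(den) = 3; compare against these criteria.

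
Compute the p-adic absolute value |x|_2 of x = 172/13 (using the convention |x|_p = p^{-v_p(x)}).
|172/13|_2 = 1/4

Step 1 — compute v_2(x) by factoring powers of 2 out of the numerator and denominator: v_2(172/13) = 2. Step 2 — apply |x|_p = p^{-v_p(x)} = 2^{-2} = 1/4.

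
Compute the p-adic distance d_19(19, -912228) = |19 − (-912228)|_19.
d_19(19, -912228) = 1/130321

Step 1 — x − y = 19 − (-912228) = 912247. Step 2 — v_19(912247) = 4 (factor: 912247 = (19^4 · 7); the sign does not affect v_p). Step 3 — |x − y|_19 = 19^{-4} = 1/130321.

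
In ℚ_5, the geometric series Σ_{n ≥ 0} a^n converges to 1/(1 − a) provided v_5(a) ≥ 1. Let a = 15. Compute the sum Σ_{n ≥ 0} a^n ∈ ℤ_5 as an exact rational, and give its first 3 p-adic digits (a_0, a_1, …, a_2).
Σ a^n = 1/(1 − a) = -1/14;  first 3 digits = (1, 3, 4)

v_5(a) = 1 ≥ 1, so the series converges in ℤ_5 to 1/(1 − a) = 1/(1 − 15) = -1/14. Expand this rational in ℤ_5: compute digits iteratively via d_i = x_i mod 5, x_{i+1} = (x_i − d_i)/5. The first 3 digits are (1, 3, 4).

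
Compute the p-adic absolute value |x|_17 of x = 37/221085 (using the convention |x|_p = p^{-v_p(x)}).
|37/221085|_17 = 4913

Step 1 — compute v_17(x) by factoring powers of 17 out of the numerator and denominator: v_17(37/221085) = -3. Step 2 — apply |x|_p = p^{-v_p(x)} = 17^{3} = 4913.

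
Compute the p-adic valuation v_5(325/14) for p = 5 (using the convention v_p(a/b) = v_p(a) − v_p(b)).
v_5(325/14) = 2

Factor powers of 5 from the numerator and denominator of the reduced fraction: 325 = 5^2 · 13 and 14 = 5^0 · 14. Apply v_p(a/b) = v_p(a) − v_p(b): v_5(325/14) = 2 − 0 = 2.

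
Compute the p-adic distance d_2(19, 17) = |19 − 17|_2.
d_2(19, 17) = 1/2

Step 1 — x − y = 19 − 17 = 2. Step 2 — v_2(2) = 1 (factor: 2 = (2^1 · 1); the sign does not affect v_p). Step 3 — |x − y|_2 = 2^{-1} = 1/2.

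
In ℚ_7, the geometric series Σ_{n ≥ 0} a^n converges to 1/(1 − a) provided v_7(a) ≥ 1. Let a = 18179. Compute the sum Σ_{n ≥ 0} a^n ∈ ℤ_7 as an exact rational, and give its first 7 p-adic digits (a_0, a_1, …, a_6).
Σ a^n = 1/(1 − a) = -1/18178;  first 7 digits = (1, 0, 0, 4, 0, 1, 2)

v_7(a) = 3 ≥ 1, so the series converges in ℤ_7 to 1/(1 − a) = 1/(1 − 18179) = -1/18178. Expand this rational in ℤ_7: compute digits iteratively via d_i = x_i mod 7, x_{i+1} = (x_i − d_i)/7. The first 7 digits are (1, 0, 0, 4, 0, 1, 2).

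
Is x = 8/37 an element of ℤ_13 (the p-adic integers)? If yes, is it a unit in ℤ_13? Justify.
x ∈ ℤ_13^× (unit); v_13(x) = 0

ℤ_13 = {x ∈ ℚ_13 : v_13(x) ≥ 0} and ℤ_13^× = {x ∈ ℤ_13 : v_13(x) = 0}. Here v_13(8/37) = v_13(num) − v_13(den) = 0; compare against these criteria.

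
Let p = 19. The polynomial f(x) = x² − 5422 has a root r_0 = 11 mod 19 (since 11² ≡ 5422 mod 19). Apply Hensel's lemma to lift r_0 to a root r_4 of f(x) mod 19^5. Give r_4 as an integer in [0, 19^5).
r_4 = 1247589 (mod 2476099)

Hensel's recurrence: r_{i+1} = r_i − f(r_i)·(f′(r_i))^{-1} mod 19^{i+2}, with f′(x) = 2x. Iterate:
  r_0 = 11 (mod 19)
  r_1 = 334 (mod 361)
  r_2 = 6110 (mod 6859)
  r_3 = 74700 (mod 130321)
  r_4 = 1247589 (mod 2476099)
Final: r_4 = 1247589, and one checks f(r_4) ≡ 0 mod 19^5.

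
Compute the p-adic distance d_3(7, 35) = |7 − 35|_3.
d_3(7, 35) = 1

Step 1 — x − y = 7 − 35 = -28. Step 2 — v_3(-28) = 0 (factor: -28 = −(3^0 · 28); the sign does not affect v_p). Step 3 — |x − y|_3 = 3^{0} = 1.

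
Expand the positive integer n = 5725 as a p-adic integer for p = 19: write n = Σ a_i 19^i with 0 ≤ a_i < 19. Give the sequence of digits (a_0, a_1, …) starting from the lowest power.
(a_0, a_1, …) = (6, 16, 15)

Repeated division by 19 gives the digits low-to-high: 5725 = 6 + 16·19^1 + 15·19^2. Digit sequence: (6, 16, 15).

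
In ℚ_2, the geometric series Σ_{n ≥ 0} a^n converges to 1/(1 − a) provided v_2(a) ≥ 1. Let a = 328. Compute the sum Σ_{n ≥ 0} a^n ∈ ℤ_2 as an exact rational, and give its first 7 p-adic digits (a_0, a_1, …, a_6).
Σ a^n = 1/(1 − a) = -1/327;  first 7 digits = (1, 0, 0, 1, 0, 0, 0)

v_2(a) = 3 ≥ 1, so the series converges in ℤ_2 to 1/(1 − a) = 1/(1 − 328) = -1/327. Expand this rational in ℤ_2: compute digits iteratively via d_i = x_i mod 2, x_{i+1} = (x_i − d_i)/2. The first 7 digits are (1, 0, 0, 1, 0, 0, 0).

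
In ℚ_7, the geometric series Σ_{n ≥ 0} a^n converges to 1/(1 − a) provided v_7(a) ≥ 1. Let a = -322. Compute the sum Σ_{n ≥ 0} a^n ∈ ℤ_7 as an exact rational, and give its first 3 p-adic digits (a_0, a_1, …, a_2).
Σ a^n = 1/(1 − a) = 1/323;  first 3 digits = (1, 3, 2)

v_7(a) = 1 ≥ 1, so the series converges in ℤ_7 to 1/(1 − a) = 1/(1 − (-322)) = 1/323. Expand this rational in ℤ_7: compute digits iteratively via d_i = x_i mod 7, x_{i+1} = (x_i − d_i)/7. The first 3 digits are (1, 3, 2).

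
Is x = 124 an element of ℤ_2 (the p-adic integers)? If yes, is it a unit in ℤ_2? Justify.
x ∈ ℤ_2 but not a unit; v_2(x) = 2 > 0

ℤ_2 = {x ∈ ℚ_2 : v_2(x) ≥ 0} and ℤ_2^× = {x ∈ ℤ_2 : v_2(x) = 0}. Here v_2(124) = v_2(num) − v_2(den) = 2; compare against these criteria.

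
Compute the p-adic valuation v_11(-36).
v_11(-36) = 0

v_11(n) is the largest exponent k such that 11^k divides n. Factor out: -36 = -11^0 · 36. (Sign doesn't affect v_p.) So v_11(-36) = 0.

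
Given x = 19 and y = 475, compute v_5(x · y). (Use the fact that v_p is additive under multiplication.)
v_5(9025) = 2

v_p(x) = 0 (factor: 19 = 5^0 · 19); v_p(y) = 2 (factor: 475 = 5^2 · 19). Additivity: v_p(xy) = v_p(x) + v_p(y) = 0 + 2 = 2. (Direct check: xy = 9025 = 5^2 · (361).)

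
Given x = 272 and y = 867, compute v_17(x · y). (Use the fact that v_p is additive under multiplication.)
v_17(235824) = 3

v_p(x) = 1 (factor: 272 = 17^1 · 16); v_p(y) = 2 (factor: 867 = 17^2 · 3). Additivity: v_p(xy) = v_p(x) + v_p(y) = 1 + 2 = 3. (Direct check: xy = 235824 = 17^3 · (48).)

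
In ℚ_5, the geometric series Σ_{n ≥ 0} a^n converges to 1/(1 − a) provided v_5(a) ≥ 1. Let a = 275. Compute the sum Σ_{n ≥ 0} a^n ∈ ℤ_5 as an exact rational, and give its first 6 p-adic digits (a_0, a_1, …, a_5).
Σ a^n = 1/(1 − a) = -1/274;  first 6 digits = (1, 0, 1, 2, 1, 4)

v_5(a) = 2 ≥ 1, so the series converges in ℤ_5 to 1/(1 − a) = 1/(1 − 275) = -1/274. Expand this rational in ℤ_5: compute digits iteratively via d_i = x_i mod 5, x_{i+1} = (x_i − d_i)/5. The first 6 digits are (1, 0, 1, 2, 1, 4).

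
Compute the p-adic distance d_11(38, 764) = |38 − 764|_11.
d_11(38, 764) = 1/121

Step 1 — x − y = 38 − 764 = -726. Step 2 — v_11(-726) = 2 (factor: -726 = −(11^2 · 6); the sign does not affect v_p). Step 3 — |x − y|_11 = 11^{-2} = 1/121.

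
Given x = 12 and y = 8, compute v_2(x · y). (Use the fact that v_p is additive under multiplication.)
v_2(96) = 5

v_p(x) = 2 (factor: 12 = 2^2 · 3); v_p(y) = 3 (factor: 8 = 2^3 · 1). Additivity: v_p(xy) = v_p(x) + v_p(y) = 2 + 3 = 5. (Direct check: xy = 96 = 2^5 · (3).)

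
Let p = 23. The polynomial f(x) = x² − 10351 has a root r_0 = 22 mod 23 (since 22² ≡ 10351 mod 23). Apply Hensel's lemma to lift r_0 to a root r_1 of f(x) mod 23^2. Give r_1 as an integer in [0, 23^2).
r_1 = 114 (mod 529)

Hensel's recurrence: r_{i+1} = r_i − f(r_i)·(f′(r_i))^{-1} mod 23^{i+2}, with f′(x) = 2x. Iterate:
  r_0 = 22 (mod 23)
  r_1 = 114 (mod 529)
Final: r_1 = 114, and one checks f(r_1) ≡ 0 mod 23^2.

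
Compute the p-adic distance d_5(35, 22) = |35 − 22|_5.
d_5(35, 22) = 1

Step 1 — x − y = 35 − 22 = 13. Step 2 — v_5(13) = 0 (factor: 13 = (5^0 · 13); the sign does not affect v_p). Step 3 — |x − y|_5 = 5^{0} = 1.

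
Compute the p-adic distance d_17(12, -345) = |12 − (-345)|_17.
d_17(12, -345) = 1/17

Step 1 — x − y = 12 − (-345) = 357. Step 2 — v_17(357) = 1 (factor: 357 = (17^1 · 21); the sign does not affect v_p). Step 3 — |x − y|_17 = 17^{-1} = 1/17.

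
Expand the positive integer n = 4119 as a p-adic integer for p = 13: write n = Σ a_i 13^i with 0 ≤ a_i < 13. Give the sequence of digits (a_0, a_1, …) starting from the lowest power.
(a_0, a_1, …) = (11, 4, 11, 1)

Repeated division by 13 gives the digits low-to-high: 4119 = 11 + 4·13^1 + 11·13^2 + 1·13^3. Digit sequence: (11, 4, 11, 1).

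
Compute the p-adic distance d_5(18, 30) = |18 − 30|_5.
d_5(18, 30) = 1

Step 1 — x − y = 18 − 30 = -12. Step 2 — v_5(-12) = 0 (factor: -12 = −(5^0 · 12); the sign does not affect v_p). Step 3 — |x − y|_5 = 5^{0} = 1.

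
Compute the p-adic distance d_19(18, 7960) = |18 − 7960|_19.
d_19(18, 7960) = 1/361

Step 1 — x − y = 18 − 7960 = -7942. Step 2 — v_19(-7942) = 2 (factor: -7942 = −(19^2 · 22); the sign does not affect v_p). Step 3 — |x − y|_19 = 19^{-2} = 1/361.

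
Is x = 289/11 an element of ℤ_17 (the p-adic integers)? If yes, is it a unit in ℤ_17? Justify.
x ∈ ℤ_17 but not a unit; v_17(x) = 2 > 0

ℤ_17 = {x ∈ ℚ_17 : v_17(x) ≥ 0} and ℤ_17^× = {x ∈ ℤ_17 : v_17(x) = 0}. Here v_17(289/11) = v_17(num) − v_17(den) = 2; compare against these criteria.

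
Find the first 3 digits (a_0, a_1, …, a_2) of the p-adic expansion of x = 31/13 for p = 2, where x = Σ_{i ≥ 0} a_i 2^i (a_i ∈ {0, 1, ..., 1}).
(a_0, …, a_2) = (1, 1, 0)

v_2(31/13) = 0 (numerator and denominator both coprime to 2), so x ∈ ℤ_2^×. Compute digits iteratively via a_i = x_i mod 2, x_{i+1} = (x_i − a_i)/2, with x_0 = x:
  x_0 = 31/13;  a_0 = 1;  x_1 = (x_0 − 1)/2 = 9/13
  x_1 = 9/13;  a_1 = 1;  x_2 = (x_1 − 1)/2 = -2/13
  x_2 = -2/13;  a_2 = 0;  x_3 = (x_2 − 0)/2 = -1/13
Digits: (1, 1, 0).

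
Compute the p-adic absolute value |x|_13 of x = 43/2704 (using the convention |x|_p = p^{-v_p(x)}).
|43/2704|_13 = 169

Step 1 — compute v_13(x) by factoring powers of 13 out of the numerator and denominator: v_13(43/2704) = -2. Step 2 — apply |x|_p = p^{-v_p(x)} = 13^{2} = 169.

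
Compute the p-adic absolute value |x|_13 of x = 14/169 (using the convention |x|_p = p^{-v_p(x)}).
|14/169|_13 = 169

Step 1 — compute v_13(x) by factoring powers of 13 out of the numerator and denominator: v_13(14/169) = -2. Step 2 — apply |x|_p = p^{-v_p(x)} = 13^{2} = 169.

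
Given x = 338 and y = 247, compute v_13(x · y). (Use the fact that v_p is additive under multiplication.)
v_13(83486) = 3

v_p(x) = 2 (factor: 338 = 13^2 · 2); v_p(y) = 1 (factor: 247 = 13^1 · 19). Additivity: v_p(xy) = v_p(x) + v_p(y) = 2 + 1 = 3. (Direct check: xy = 83486 = 13^3 · (38).)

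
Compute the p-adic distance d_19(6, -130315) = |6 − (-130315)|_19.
d_19(6, -130315) = 1/130321

Step 1 — x − y = 6 − (-130315) = 130321. Step 2 — v_19(130321) = 4 (factor: 130321 = (19^4 · 1); the sign does not affect v_p). Step 3 — |x − y|_19 = 19^{-4} = 1/130321.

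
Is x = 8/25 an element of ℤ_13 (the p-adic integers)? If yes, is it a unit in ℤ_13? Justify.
x ∈ ℤ_13^× (unit); v_13(x) = 0

ℤ_13 = {x ∈ ℚ_13 : v_13(x) ≥ 0} and ℤ_13^× = {x ∈ ℤ_13 : v_13(x) = 0}. Here v_13(8/25) = v_13(num) − v_13(den) = 0; compare against these criteria.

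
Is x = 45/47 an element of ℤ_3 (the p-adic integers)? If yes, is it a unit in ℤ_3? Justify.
x ∈ ℤ_3 but not a unit; v_3(x) = 2 > 0

ℤ_3 = {x ∈ ℚ_3 : v_3(x) ≥ 0} and ℤ_3^× = {x ∈ ℤ_3 : v_3(x) = 0}. Here v_3(45/47) = v_3(num) − v_3(den) = 2; compare against these criteria.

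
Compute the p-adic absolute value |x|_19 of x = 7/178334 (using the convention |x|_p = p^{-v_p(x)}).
|7/178334|_19 = 6859

Step 1 — compute v_19(x) by factoring powers of 19 out of the numerator and denominator: v_19(7/178334) = -3. Step 2 — apply |x|_p = p^{-v_p(x)} = 19^{3} = 6859.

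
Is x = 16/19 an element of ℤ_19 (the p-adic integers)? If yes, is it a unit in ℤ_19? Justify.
x ∉ ℤ_19 (v_19(x) = -1 < 0)

ℤ_19 = {x ∈ ℚ_19 : v_19(x) ≥ 0} and ℤ_19^× = {x ∈ ℤ_19 : v_19(x) = 0}. Here v_19(16/19) = v_19(num) − v_19(den) = -1; compare against these criteria.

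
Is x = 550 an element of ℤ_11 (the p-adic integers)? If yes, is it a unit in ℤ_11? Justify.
x ∈ ℤ_11 but not a unit; v_11(x) = 1 > 0

ℤ_11 = {x ∈ ℚ_11 : v_11(x) ≥ 0} and ℤ_11^× = {x ∈ ℤ_11 : v_11(x) = 0}. Here v_11(550) = v_11(num) − v_11(den) = 1; compare against these criteria.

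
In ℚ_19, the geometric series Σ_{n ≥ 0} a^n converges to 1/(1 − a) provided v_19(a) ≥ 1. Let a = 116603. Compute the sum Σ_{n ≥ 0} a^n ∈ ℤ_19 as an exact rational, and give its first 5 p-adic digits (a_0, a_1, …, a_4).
Σ a^n = 1/(1 − a) = -1/116602;  first 5 digits = (1, 0, 0, 17, 0)

v_19(a) = 3 ≥ 1, so the series converges in ℤ_19 to 1/(1 − a) = 1/(1 − 116603) = -1/116602. Expand this rational in ℤ_19: compute digits iteratively via d_i = x_i mod 19, x_{i+1} = (x_i − d_i)/19. The first 5 digits are (1, 0, 0, 17, 0).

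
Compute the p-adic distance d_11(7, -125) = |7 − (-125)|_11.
d_11(7, -125) = 1/11

Step 1 — x − y = 7 − (-125) = 132. Step 2 — v_11(132) = 1 (factor: 132 = (11^1 · 12); the sign does not affect v_p). Step 3 — |x − y|_11 = 11^{-1} = 1/11.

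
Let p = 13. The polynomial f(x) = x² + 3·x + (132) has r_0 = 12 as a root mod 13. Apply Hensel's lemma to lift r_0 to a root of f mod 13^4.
r_3 = 15924 (mod 28561)

Hensel: r_{i+1} = r_i − f(r_i)·(f′(r_i))^{-1} mod 13^{i+2}, f′(x) = 2x + 3. Iterate:
  r_0 = 12 (mod 13)
  r_1 = 38 (mod 169)
  r_2 = 545 (mod 2197)
  r_3 = 15924 (mod 28561)
Final: r = 15924 satisfies f(r) ≡ 0 mod 13^4.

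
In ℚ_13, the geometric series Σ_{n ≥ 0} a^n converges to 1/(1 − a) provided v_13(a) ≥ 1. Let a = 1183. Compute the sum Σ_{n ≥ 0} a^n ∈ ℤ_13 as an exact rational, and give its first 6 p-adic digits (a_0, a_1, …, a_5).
Σ a^n = 1/(1 − a) = -1/1182;  first 6 digits = (1, 0, 7, 0, 10, 3)

v_13(a) = 2 ≥ 1, so the series converges in ℤ_13 to 1/(1 − a) = 1/(1 − 1183) = -1/1182. Expand this rational in ℤ_13: compute digits iteratively via d_i = x_i mod 13, x_{i+1} = (x_i − d_i)/13. The first 6 digits are (1, 0, 7, 0, 10, 3).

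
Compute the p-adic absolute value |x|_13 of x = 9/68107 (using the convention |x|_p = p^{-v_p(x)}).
|9/68107|_13 = 2197

Step 1 — compute v_13(x) by factoring powers of 13 out of the numerator and denominator: v_13(9/68107) = -3. Step 2 — apply |x|_p = p^{-v_p(x)} = 13^{3} = 2197.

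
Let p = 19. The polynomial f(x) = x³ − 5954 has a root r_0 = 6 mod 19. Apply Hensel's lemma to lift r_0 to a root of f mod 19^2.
r_1 = 253 (mod 361)

Hensel: r_{i+1} = r_i − f(r_i)/f′(r_i) mod 19^{i+2}, where f′(x) = 3x². Iterate:
  r_0 = 6 (mod 19)
  r_1 = 253 (mod 361)
Final: r = 253 with f(r) ≡ 0 mod 19^2.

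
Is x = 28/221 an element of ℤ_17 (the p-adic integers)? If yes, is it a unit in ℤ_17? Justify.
x ∉ ℤ_17 (v_17(x) = -1 < 0)

ℤ_17 = {x ∈ ℚ_17 : v_17(x) ≥ 0} and ℤ_17^× = {x ∈ ℤ_17 : v_17(x) = 0}. Here v_17(28/221) = v_17(num) − v_17(den) = -1; compare against these criteria.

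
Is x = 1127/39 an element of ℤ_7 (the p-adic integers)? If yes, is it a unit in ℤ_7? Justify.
x ∈ ℤ_7 but not a unit; v_7(x) = 2 > 0

ℤ_7 = {x ∈ ℚ_7 : v_7(x) ≥ 0} and ℤ_7^× = {x ∈ ℤ_7 : v_7(x) = 0}. Here v_7(1127/39) = v_7(num) − v_7(den) = 2; compare against these criteria.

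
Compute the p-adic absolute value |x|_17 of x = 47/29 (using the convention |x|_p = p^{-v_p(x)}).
|47/29|_17 = 1

Step 1 — compute v_17(x) by factoring powers of 17 out of the numerator and denominator: v_17(47/29) = 0. Step 2 — apply |x|_p = p^{-v_p(x)} = 17^{0} = 1.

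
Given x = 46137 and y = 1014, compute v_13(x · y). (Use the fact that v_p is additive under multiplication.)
v_13(46782918) = 5

v_p(x) = 3 (factor: 46137 = 13^3 · 21); v_p(y) = 2 (factor: 1014 = 13^2 · 6). Additivity: v_p(xy) = v_p(x) + v_p(y) = 3 + 2 = 5. (Direct check: xy = 46782918 = 13^5 · (126).)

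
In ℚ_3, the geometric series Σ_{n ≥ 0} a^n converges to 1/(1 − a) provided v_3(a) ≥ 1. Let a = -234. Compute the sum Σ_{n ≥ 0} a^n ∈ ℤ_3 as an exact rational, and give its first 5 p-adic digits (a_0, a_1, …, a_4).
Σ a^n = 1/(1 − a) = 1/235;  first 5 digits = (1, 0, 1, 0, 1)

v_3(a) = 2 ≥ 1, so the series converges in ℤ_3 to 1/(1 − a) = 1/(1 − (-234)) = 1/235. Expand this rational in ℤ_3: compute digits iteratively via d_i = x_i mod 3, x_{i+1} = (x_i − d_i)/3. The first 5 digits are (1, 0, 1, 0, 1).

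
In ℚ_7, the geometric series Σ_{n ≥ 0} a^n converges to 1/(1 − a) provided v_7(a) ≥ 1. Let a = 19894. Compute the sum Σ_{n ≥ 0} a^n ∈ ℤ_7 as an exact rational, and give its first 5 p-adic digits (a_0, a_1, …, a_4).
Σ a^n = 1/(1 − a) = -1/19893;  first 5 digits = (1, 0, 0, 2, 1)

v_7(a) = 3 ≥ 1, so the series converges in ℤ_7 to 1/(1 − a) = 1/(1 − 19894) = -1/19893. Expand this rational in ℤ_7: compute digits iteratively via d_i = x_i mod 7, x_{i+1} = (x_i − d_i)/7. The first 5 digits are (1, 0, 0, 2, 1).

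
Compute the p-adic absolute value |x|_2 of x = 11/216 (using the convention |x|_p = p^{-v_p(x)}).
|11/216|_2 = 8

Step 1 — compute v_2(x) by factoring powers of 2 out of the numerator and denominator: v_2(11/216) = -3. Step 2 — apply |x|_p = p^{-v_p(x)} = 2^{3} = 8.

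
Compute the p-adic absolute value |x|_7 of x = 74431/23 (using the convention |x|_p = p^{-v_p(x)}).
|74431/23|_7 = 1/2401

Step 1 — compute v_7(x) by factoring powers of 7 out of the numerator and denominator: v_7(74431/23) = 4. Step 2 — apply |x|_p = p^{-v_p(x)} = 7^{-4} = 1/2401.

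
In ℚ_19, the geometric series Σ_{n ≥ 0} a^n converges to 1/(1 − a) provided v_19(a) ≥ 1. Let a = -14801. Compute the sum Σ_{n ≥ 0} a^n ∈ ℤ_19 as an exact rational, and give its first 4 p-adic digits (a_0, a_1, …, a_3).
Σ a^n = 1/(1 − a) = 1/14802;  first 4 digits = (1, 0, 16, 16)

v_19(a) = 2 ≥ 1, so the series converges in ℤ_19 to 1/(1 − a) = 1/(1 − (-14801)) = 1/14802. Expand this rational in ℤ_19: compute digits iteratively via d_i = x_i mod 19, x_{i+1} = (x_i − d_i)/19. The first 4 digits are (1, 0, 16, 16).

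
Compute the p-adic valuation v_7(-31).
v_7(-31) = 0

v_7(n) is the largest exponent k such that 7^k divides n. Factor out: -31 = -7^0 · 31. (Sign doesn't affect v_p.) So v_7(-31) = 0.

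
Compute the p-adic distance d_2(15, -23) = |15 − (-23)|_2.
d_2(15, -23) = 1/2

Step 1 — x − y = 15 − (-23) = 38. Step 2 — v_2(38) = 1 (factor: 38 = (2^1 · 19); the sign does not affect v_p). Step 3 — |x − y|_2 = 2^{-1} = 1/2.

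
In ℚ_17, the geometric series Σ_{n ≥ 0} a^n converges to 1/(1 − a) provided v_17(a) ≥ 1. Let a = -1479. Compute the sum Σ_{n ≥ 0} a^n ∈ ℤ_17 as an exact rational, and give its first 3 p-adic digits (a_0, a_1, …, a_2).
Σ a^n = 1/(1 − a) = 1/1480;  first 3 digits = (1, 15, 15)

v_17(a) = 1 ≥ 1, so the series converges in ℤ_17 to 1/(1 − a) = 1/(1 − (-1479)) = 1/1480. Expand this rational in ℤ_17: compute digits iteratively via d_i = x_i mod 17, x_{i+1} = (x_i − d_i)/17. The first 3 digits are (1, 15, 15).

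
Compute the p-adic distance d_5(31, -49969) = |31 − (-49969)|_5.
d_5(31, -49969) = 1/3125

Step 1 — x − y = 31 − (-49969) = 50000. Step 2 — v_5(50000) = 5 (factor: 50000 = (5^5 · 16); the sign does not affect v_p). Step 3 — |x − y|_5 = 5^{-5} = 1/3125.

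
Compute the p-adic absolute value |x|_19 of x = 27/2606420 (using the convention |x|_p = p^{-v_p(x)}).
|27/2606420|_19 = 130321

Step 1 — compute v_19(x) by factoring powers of 19 out of the numerator and denominator: v_19(27/2606420) = -4. Step 2 — apply |x|_p = p^{-v_p(x)} = 19^{4} = 130321.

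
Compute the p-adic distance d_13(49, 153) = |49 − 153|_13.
d_13(49, 153) = 1/13

Step 1 — x − y = 49 − 153 = -104. Step 2 — v_13(-104) = 1 (factor: -104 = −(13^1 · 8); the sign does not affect v_p). Step 3 — |x − y|_13 = 13^{-1} = 1/13.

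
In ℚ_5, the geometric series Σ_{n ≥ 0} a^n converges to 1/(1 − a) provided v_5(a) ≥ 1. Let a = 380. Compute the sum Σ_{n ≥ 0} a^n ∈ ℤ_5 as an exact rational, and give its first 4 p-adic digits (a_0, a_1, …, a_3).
Σ a^n = 1/(1 − a) = -1/379;  first 4 digits = (1, 1, 1, 4)

v_5(a) = 1 ≥ 1, so the series converges in ℤ_5 to 1/(1 − a) = 1/(1 − 380) = -1/379. Expand this rational in ℤ_5: compute digits iteratively via d_i = x_i mod 5, x_{i+1} = (x_i − d_i)/5. The first 4 digits are (1, 1, 1, 4).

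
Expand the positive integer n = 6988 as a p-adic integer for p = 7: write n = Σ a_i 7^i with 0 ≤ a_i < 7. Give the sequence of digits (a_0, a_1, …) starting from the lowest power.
(a_0, a_1, …) = (2, 4, 2, 6, 2)

Repeated division by 7 gives the digits low-to-high: 6988 = 2 + 4·7^1 + 2·7^2 + 6·7^3 + 2·7^4. Digit sequence: (2, 4, 2, 6, 2).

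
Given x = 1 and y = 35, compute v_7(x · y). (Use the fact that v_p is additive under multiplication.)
v_7(35) = 1

v_p(x) = 0 (factor: 1 = 7^0 · 1); v_p(y) = 1 (factor: 35 = 7^1 · 5). Additivity: v_p(xy) = v_p(x) + v_p(y) = 0 + 1 = 1. (Direct check: xy = 35 = 7^1 · (5).)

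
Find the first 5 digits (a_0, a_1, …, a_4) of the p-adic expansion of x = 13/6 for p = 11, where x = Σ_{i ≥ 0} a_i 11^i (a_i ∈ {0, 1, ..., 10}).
(a_0, …, a_4) = (4, 9, 1, 9, 1)

v_11(13/6) = 0 (numerator and denominator both coprime to 11), so x ∈ ℤ_11^×. Compute digits iteratively via a_i = x_i mod 11, x_{i+1} = (x_i − a_i)/11, with x_0 = x:
  x_0 = 13/6;  a_0 = 4;  x_1 = (x_0 − 4)/11 = -1/6
  x_1 = -1/6;  a_1 = 9;  x_2 = (x_1 − 9)/11 = -5/6
  x_2 = -5/6;  a_2 = 1;  x_3 = (x_2 − 1)/11 = -1/6
  x_3 = -1/6;  a_3 = 9;  x_4 = (x_3 − 9)/11 = -5/6
  x_4 = -5/6;  a_4 = 1;  x_5 = (x_4 − 1)/11 = -1/6
Digits: (4, 9, 1, 9, 1).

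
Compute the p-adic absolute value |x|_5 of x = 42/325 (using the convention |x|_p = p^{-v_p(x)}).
|42/325|_5 = 25

Step 1 — compute v_5(x) by factoring powers of 5 out of the numerator and denominator: v_5(42/325) = -2. Step 2 — apply |x|_p = p^{-v_p(x)} = 5^{2} = 25.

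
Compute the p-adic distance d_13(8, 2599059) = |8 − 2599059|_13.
d_13(8, 2599059) = 1/371293

Step 1 — x − y = 8 − 2599059 = -2599051. Step 2 — v_13(-2599051) = 5 (factor: -2599051 = −(13^5 · 7); the sign does not affect v_p). Step 3 — |x − y|_13 = 13^{-5} = 1/371293.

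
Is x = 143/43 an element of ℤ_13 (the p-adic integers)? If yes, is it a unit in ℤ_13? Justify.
x ∈ ℤ_13 but not a unit; v_13(x) = 1 > 0

ℤ_13 = {x ∈ ℚ_13 : v_13(x) ≥ 0} and ℤ_13^× = {x ∈ ℤ_13 : v_13(x) = 0}. Here v_13(143/43) = v_13(num) − v_13(den) = 1; compare against these criteria.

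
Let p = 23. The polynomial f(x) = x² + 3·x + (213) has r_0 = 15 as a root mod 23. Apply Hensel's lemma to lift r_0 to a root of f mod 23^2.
r_1 = 337 (mod 529)

Hensel: r_{i+1} = r_i − f(r_i)·(f′(r_i))^{-1} mod 23^{i+2}, f′(x) = 2x + 3. Iterate:
  r_0 = 15 (mod 23)
  r_1 = 337 (mod 529)
Final: r = 337 satisfies f(r) ≡ 0 mod 23^2.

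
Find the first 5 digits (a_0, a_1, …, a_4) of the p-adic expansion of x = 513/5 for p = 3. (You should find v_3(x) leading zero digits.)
(a_0, …, a_4) = (0, 0, 0, 2, 0)

v_3(513/5) = 3, so a_0 = ... = a_2 = 0. Factor out: x = 3^3 · u with u = 19/5 a unit in ℤ_3. Expand u iteratively via a_{v+i} = u_i mod 3, u_{i+1} = (u_i − a_{v+i})/3:
  u_0 = 19/5;  a_3 = 2;  u_1 = (u_0 − 2)/3 = 3/5
  u_1 = 3/5;  a_4 = 0;  u_2 = (u_1 − 0)/3 = 1/5
Digits: (0, 0, 0, 2, 0).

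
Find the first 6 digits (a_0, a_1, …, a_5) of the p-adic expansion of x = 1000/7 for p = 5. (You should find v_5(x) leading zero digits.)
(a_0, …, a_5) = (0, 0, 0, 4, 3, 0)

v_5(1000/7) = 3, so a_0 = ... = a_2 = 0. Factor out: x = 5^3 · u with u = 8/7 a unit in ℤ_5. Expand u iteratively via a_{v+i} = u_i mod 5, u_{i+1} = (u_i − a_{v+i})/5:
  u_0 = 8/7;  a_3 = 4;  u_1 = (u_0 − 4)/5 = -4/7
  u_1 = -4/7;  a_4 = 3;  u_2 = (u_1 − 3)/5 = -5/7
  u_2 = -5/7;  a_5 = 0;  u_3 = (u_2 − 0)/5 = -1/7
Digits: (0, 0, 0, 4, 3, 0).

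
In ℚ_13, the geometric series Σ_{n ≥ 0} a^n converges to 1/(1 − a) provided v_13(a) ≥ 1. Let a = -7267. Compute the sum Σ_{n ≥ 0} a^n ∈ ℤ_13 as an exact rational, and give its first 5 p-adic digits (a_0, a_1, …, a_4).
Σ a^n = 1/(1 − a) = 1/7268;  first 5 digits = (1, 0, 9, 9, 2)

v_13(a) = 2 ≥ 1, so the series converges in ℤ_13 to 1/(1 − a) = 1/(1 − (-7267)) = 1/7268. Expand this rational in ℤ_13: compute digits iteratively via d_i = x_i mod 13, x_{i+1} = (x_i − d_i)/13. The first 5 digits are (1, 0, 9, 9, 2).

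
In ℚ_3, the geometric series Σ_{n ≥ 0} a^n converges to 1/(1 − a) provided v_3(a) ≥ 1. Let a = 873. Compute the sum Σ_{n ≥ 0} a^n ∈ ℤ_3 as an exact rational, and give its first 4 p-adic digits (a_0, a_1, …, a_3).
Σ a^n = 1/(1 − a) = -1/872;  first 4 digits = (1, 0, 1, 2)

v_3(a) = 2 ≥ 1, so the series converges in ℤ_3 to 1/(1 − a) = 1/(1 − 873) = -1/872. Expand this rational in ℤ_3: compute digits iteratively via d_i = x_i mod 3, x_{i+1} = (x_i − d_i)/3. The first 4 digits are (1, 0, 1, 2).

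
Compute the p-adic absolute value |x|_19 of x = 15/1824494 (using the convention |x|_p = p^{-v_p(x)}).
|15/1824494|_19 = 130321

Step 1 — compute v_19(x) by factoring powers of 19 out of the numerator and denominator: v_19(15/1824494) = -4. Step 2 — apply |x|_p = p^{-v_p(x)} = 19^{4} = 130321.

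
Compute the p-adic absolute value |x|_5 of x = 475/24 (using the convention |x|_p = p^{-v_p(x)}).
|475/24|_5 = 1/25

Step 1 — compute v_5(x) by factoring powers of 5 out of the numerator and denominator: v_5(475/24) = 2. Step 2 — apply |x|_p = p^{-v_p(x)} = 5^{-2} = 1/25.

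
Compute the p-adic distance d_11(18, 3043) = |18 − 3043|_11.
d_11(18, 3043) = 1/121

Step 1 — x − y = 18 − 3043 = -3025. Step 2 — v_11(-3025) = 2 (factor: -3025 = −(11^2 · 25); the sign does not affect v_p). Step 3 — |x − y|_11 = 11^{-2} = 1/121.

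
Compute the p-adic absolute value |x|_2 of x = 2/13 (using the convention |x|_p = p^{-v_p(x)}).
|2/13|_2 = 1/2

Step 1 — compute v_2(x) by factoring powers of 2 out of the numerator and denominator: v_2(2/13) = 1. Step 2 — apply |x|_p = p^{-v_p(x)} = 2^{-1} = 1/2.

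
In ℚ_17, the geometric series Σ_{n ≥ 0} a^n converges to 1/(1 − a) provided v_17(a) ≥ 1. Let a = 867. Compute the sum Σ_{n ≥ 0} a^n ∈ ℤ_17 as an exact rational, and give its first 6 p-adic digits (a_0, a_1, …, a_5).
Σ a^n = 1/(1 − a) = -1/866;  first 6 digits = (1, 0, 3, 0, 9, 0)

v_17(a) = 2 ≥ 1, so the series converges in ℤ_17 to 1/(1 − a) = 1/(1 − 867) = -1/866. Expand this rational in ℤ_17: compute digits iteratively via d_i = x_i mod 17, x_{i+1} = (x_i − d_i)/17. The first 6 digits are (1, 0, 3, 0, 9, 0).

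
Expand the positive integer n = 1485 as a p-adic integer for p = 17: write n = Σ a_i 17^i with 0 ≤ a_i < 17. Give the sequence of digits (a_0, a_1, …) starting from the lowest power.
(a_0, a_1, …) = (6, 2, 5)

Repeated division by 17 gives the digits low-to-high: 1485 = 6 + 2·17^1 + 5·17^2. Digit sequence: (6, 2, 5).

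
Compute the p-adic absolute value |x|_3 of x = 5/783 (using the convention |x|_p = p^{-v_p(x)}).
|5/783|_3 = 27

Step 1 — compute v_3(x) by factoring powers of 3 out of the numerator and denominator: v_3(5/783) = -3. Step 2 — apply |x|_p = p^{-v_p(x)} = 3^{3} = 27.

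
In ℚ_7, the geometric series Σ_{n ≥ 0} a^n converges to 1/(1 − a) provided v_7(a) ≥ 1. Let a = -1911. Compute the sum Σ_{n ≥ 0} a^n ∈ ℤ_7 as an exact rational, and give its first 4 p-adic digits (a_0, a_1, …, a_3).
Σ a^n = 1/(1 − a) = 1/1912;  first 4 digits = (1, 0, 3, 1)

v_7(a) = 2 ≥ 1, so the series converges in ℤ_7 to 1/(1 − a) = 1/(1 − (-1911)) = 1/1912. Expand this rational in ℤ_7: compute digits iteratively via d_i = x_i mod 7, x_{i+1} = (x_i − d_i)/7. The first 4 digits are (1, 0, 3, 1).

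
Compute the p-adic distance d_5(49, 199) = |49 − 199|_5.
d_5(49, 199) = 1/25

Step 1 — x − y = 49 − 199 = -150. Step 2 — v_5(-150) = 2 (factor: -150 = −(5^2 · 6); the sign does not affect v_p). Step 3 — |x − y|_5 = 5^{-2} = 1/25.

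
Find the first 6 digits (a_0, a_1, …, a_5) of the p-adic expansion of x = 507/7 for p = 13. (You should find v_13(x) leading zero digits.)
(a_0, …, a_5) = (0, 0, 6, 7, 5, 7)

v_13(507/7) = 2, so a_0 = ... = a_1 = 0. Factor out: x = 13^2 · u with u = 3/7 a unit in ℤ_13. Expand u iteratively via a_{v+i} = u_i mod 13, u_{i+1} = (u_i − a_{v+i})/13:
  u_0 = 3/7;  a_2 = 6;  u_1 = (u_0 − 6)/13 = -3/7
  u_1 = -3/7;  a_3 = 7;  u_2 = (u_1 − 7)/13 = -4/7
  u_2 = -4/7;  a_4 = 5;  u_3 = (u_2 − 5)/13 = -3/7
  u_3 = -3/7;  a_5 = 7;  u_4 = (u_3 − 7)/13 = -4/7
Digits: (0, 0, 6, 7, 5, 7).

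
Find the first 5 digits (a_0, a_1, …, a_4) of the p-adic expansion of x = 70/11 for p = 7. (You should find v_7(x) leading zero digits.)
(a_0, …, a_4) = (0, 6, 5, 3, 2)

v_7(70/11) = 1, so a_0 = ... = a_0 = 0. Factor out: x = 7^1 · u with u = 10/11 a unit in ℤ_7. Expand u iteratively via a_{v+i} = u_i mod 7, u_{i+1} = (u_i − a_{v+i})/7:
  u_0 = 10/11;  a_1 = 6;  u_1 = (u_0 − 6)/7 = -8/11
  u_1 = -8/11;  a_2 = 5;  u_2 = (u_1 − 5)/7 = -9/11
  u_2 = -9/11;  a_3 = 3;  u_3 = (u_2 − 3)/7 = -6/11
  u_3 = -6/11;  a_4 = 2;  u_4 = (u_3 − 2)/7 = -4/11
Digits: (0, 6, 5, 3, 2).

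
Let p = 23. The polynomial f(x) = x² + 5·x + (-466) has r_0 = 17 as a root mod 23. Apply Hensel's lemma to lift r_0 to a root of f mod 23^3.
r_2 = 155 (mod 12167)

Hensel: r_{i+1} = r_i − f(r_i)·(f′(r_i))^{-1} mod 23^{i+2}, f′(x) = 2x + 5. Iterate:
  r_0 = 17 (mod 23)
  r_1 = 155 (mod 529)
  r_2 = 155 (mod 12167)
Final: r = 155 satisfies f(r) ≡ 0 mod 23^3.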